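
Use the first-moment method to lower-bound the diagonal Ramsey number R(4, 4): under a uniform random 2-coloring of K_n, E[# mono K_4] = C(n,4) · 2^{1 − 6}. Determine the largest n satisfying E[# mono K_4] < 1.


We need C(n, 4) · 2^{1 − 6} < 1, i.e. C(n, 4) < 2^{6 − 1} = 32.
Check values of n near the boundary:
  n = 4: C(4, 4) = 1; 1 < 32? YES
  n = 5: C(5, 4) = 5; 5 < 32? YES
  n = 6: C(6, 4) = 15; 15 < 32? YES
  n = 7: C(7, 4) = 35; 35 < 32? NO
  n = 8: C(8, 4) = 70; 70 < 32? NO
The largest n with C(n, 4) < 32 is n = 6 (where E[X] = 15/32 ≈ 0.46875). Hence R(4, 4) > 6, i.e. R(4, 4) ≥ 7.

Largest n = 6; hence R(4, 4) > 6.


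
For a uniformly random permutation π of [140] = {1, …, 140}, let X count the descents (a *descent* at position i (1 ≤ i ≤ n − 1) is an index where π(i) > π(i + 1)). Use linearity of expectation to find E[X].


Write X = Σ X_I over i = 1, …, 139, with X_I the indicator of one descent.
There are 139 indicators.
For each fixed i, the pair (π(i), π(i+1)) is a uniformly random ordered pair of distinct values from {1, …, 140}; by symmetry P[π(i) > π(i+1)] = 1/2.
By linearity: E[X] = 139 · (1/2) = (140 − 1) · (1/2) = 139/2 ≈ 69.500.

E[X] = 139/2 = 69.500.


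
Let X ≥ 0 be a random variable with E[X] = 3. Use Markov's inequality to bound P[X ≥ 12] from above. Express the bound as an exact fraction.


μ = E[X] = 3, a = 12.
Markov: P[X ≥ 12] ≤ μ/a = (3)/12 = 1/4.
Numerically: ≈ 0.2500.
(Since a = 12 > μ = 3.0000, the bound 1/4 is < 1 and informative.)

P[X ≥ 12] ≤ 1/4 ≈ 0.2500.


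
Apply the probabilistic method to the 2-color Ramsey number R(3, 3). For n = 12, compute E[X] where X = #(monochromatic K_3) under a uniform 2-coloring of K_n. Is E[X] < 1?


E[X] = C(12, 3) · 2^{1 − 3} = 220 · 2^{−2} = 220/4.
As a reduced fraction: E[X] = 55 ≈ 55.0000000.
Is E[X] < 1? NO.
Since E[X] ≥ 1, the first-moment bound is inconclusive at n = 12; it does NOT by itself certify R(3, 3) > 12.

E[X] = 55 ≈ 55.0000000; E[X] ≥ 1; first-moment method inconclusive here.


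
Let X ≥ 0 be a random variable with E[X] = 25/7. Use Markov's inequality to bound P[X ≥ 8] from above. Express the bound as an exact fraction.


μ = E[X] = 25/7, a = 8.
Markov: P[X ≥ 8] ≤ μ/a = (25/7)/8 = 25/56.
Numerically: ≈ 0.4464.
(Since a = 8 > μ = 3.5714, the bound 25/56 is < 1 and informative.)

P[X ≥ 8] ≤ 25/56 ≈ 0.4464.


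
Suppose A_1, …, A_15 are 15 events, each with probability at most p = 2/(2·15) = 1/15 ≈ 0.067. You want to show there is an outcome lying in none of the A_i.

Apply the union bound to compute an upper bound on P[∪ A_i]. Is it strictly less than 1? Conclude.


Union bound: P[∪_{i=1}^{15} A_i] ≤ Σ_i P[A_i] ≤ 15·p = 15·(1/15) = 1.
Numerically: 1 ≈ 1.000.
Is 1 < 1? NO.
Since the bound 1 is ≥ 1, the union bound is uninformative here; it does NOT by itself certify existence.

15·p = 1 ≈ 1.000; existence NOT certified by the union bound.


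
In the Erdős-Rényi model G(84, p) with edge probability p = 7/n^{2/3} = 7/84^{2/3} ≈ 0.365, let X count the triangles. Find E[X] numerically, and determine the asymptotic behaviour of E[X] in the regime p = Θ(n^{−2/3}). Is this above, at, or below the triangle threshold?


Number of potential triangles: C(84, 3) = 95284.
Each occurs with probability p³ ≈ (0.365)³ ≈ 4.86111e-02.
By linearity: E[X] = C(84, 3)·p³ ≈ 95284 · 4.86111e-02 ≈ 4631.861.
Since α = 2/3 < 1, p = c/n^{2/3} ≫ 1/n is above the triangle threshold p ~ 1/n. Asymptotically E[X] ~ (c³/6)·n^{3(1−α)} = (7³/6)·n^{1} → ∞; triangles are abundant w.h.p.

E[X] ≈ 4631.861; in regime p = Θ(1/n^{2/3}) E[X] diverges (above the triangle threshold p ~ 1/n).


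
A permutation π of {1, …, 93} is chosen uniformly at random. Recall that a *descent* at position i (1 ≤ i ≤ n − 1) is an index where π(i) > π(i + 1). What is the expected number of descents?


Write X = Σ X_I over i = 1, …, 92, with X_I the indicator of one descent.
There are 92 indicators.
For each fixed i, the pair (π(i), π(i+1)) is a uniformly random ordered pair of distinct values from {1, …, 93}; by symmetry P[π(i) > π(i+1)] = 1/2.
By linearity: E[X] = 92 · (1/2) = (93 − 1) · (1/2) = 46 ≈ 46.000.

E[X] = 46 = 46.000.


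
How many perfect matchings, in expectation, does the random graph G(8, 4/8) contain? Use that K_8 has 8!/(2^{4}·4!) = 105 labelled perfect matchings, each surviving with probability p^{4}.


K_8 has 8!/(2^{4}·4!) = 105 labelled perfect matchings.
For each such perfect matching H, let X_H = 1 if all 4 edges of H are present in G. Then P[X_H = 1] = p^{4} = (1/2)^{4} = 1/16.
Summing the indicators: E[X] = Σ_H E[X_H] = 105 · p^{4} = 105 · 1/16 = 105/16.
Numerically: E[X] ≈ 6.5625.

E[X] = 105 · (1/2)^{4} = 105/16 ≈ 6.5625.


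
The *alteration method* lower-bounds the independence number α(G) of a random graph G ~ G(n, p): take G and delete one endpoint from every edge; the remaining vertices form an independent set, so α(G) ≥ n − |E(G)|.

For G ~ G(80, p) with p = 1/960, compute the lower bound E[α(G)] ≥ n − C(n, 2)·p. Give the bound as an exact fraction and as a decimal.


E[|E(G)|] = C(80, 2)·p = 3160 · (1/960) = 79/24.
E[α(G)] ≥ n − E[|E(G)|] = 80 − 79/24 = 1841/24.
Numerically: ≈ 76.7083.
(This is only a lower bound; the true E[α(G)] may be larger.)

E[α(G)] ≥ 1841/24 ≈ 76.7083.


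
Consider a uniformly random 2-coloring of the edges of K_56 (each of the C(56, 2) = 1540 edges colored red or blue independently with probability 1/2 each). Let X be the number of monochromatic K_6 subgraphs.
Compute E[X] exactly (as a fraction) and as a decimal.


Let X = Σ_S X_S over the C(56, 6) = 32468436 subsets S of size 6, where X_S = 1 if the K_6 on S is monochromatic.
For a fixed S, the K_6 on S has C(6, 2) = 15 edges. P[all 15 edges red] = (1/2)^15, and likewise for blue, so P[monochromatic] = 2·(1/2)^15 = 2^{1 − 15} = 1/16384.
Summing: E[X] = C(56, 6) · 2^{1 − 15} = 32468436 · 1/16384 = 8117109/4096.
Numerically: E[X] ≈ 1981.716064.

E[X] = C(56,6)·2^(1−C(6,2)) = 8117109/4096 ≈ 1981.716064.


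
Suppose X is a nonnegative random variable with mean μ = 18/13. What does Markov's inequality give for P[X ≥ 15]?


μ = E[X] = 18/13, a = 15.
Markov: P[X ≥ 15] ≤ μ/a = (18/13)/15 = 6/65.
Numerically: ≈ 0.09231.
(Since a = 15 > μ = 1.38462, the bound 6/65 is < 1 and informative.)

P[X ≥ 15] ≤ 6/65 ≈ 0.09231.


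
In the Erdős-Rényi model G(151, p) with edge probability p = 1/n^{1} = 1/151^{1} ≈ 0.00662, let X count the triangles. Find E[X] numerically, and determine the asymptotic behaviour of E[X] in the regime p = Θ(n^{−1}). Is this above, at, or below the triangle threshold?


Number of potential triangles: C(151, 3) = 562475.
Each occurs with probability p³ ≈ (0.00662)³ ≈ 2.90449e-07.
By linearity: E[X] = C(151, 3)·p³ ≈ 562475 · 2.90449e-07 ≈ 0.163.
Here α = 1, so p = 1/n is exactly at the triangle threshold p ~ 1/n. Asymptotically E[X] → c³/6 = 1³/6 = 1/6 ≈ 0.167, a bounded constant. In this regime the triangle count is asymptotically Poisson(c³/6).

E[X] ≈ 0.163; in regime p = Θ(1/n^{1}) E[X] stays bounded (at the triangle threshold p ~ 1/n).


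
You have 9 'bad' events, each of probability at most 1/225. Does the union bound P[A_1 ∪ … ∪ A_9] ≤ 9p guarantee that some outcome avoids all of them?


Union bound: P[∪_{i=1}^{9} A_i] ≤ Σ_i P[A_i] ≤ 9·p = 9·(1/225) = 1/25.
Numerically: 1/25 ≈ 0.040.
Is 1/25 < 1? YES.
Since P[∪ A_i] ≤ 1/25 < 1, the complement has P[∩ A_i^c] ≥ 1 − 1/25 = 24/25 > 0, so some outcome avoids every A_i.

9·p = 1/25 ≈ 0.040; existence CERTIFIED by the union bound.


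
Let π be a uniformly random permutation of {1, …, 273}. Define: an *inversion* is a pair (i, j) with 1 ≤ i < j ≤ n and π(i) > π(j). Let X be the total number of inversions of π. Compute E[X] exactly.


Write X = Σ X_I over the C(273, 2) = 37128 pairs i < j, with X_I the indicator of one inversion.
There are 37128 indicators.
For each fixed pair i < j, the values π(i) and π(j) are two distinct elements of {1, …, 273} in uniformly random order; by symmetry P[π(i) > π(j)] = 1/2.
By linearity: E[X] = 37128 · (1/2) = C(273, 2) · (1/2) = 37128/2 = 18564 ≈ 18564.000000.

E[X] = 18564 = 18564.000000.


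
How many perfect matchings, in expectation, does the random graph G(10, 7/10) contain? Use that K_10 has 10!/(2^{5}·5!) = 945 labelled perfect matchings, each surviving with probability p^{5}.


K_10 has 10!/(2^{5}·5!) = 945 labelled perfect matchings.
For each such perfect matching H, let X_H = 1 if all 5 edges of H are present in G. Then P[X_H = 1] = p^{5} = (7/10)^{5} = 16807/100000.
By linearity of expectation: E[X] = Σ_H E[X_H] = 945 · p^{5} = 945 · 16807/100000 = 3176523/20000.
Numerically: E[X] ≈ 158.8.

E[X] = 945 · (7/10)^{5} = 3176523/20000 ≈ 158.8.


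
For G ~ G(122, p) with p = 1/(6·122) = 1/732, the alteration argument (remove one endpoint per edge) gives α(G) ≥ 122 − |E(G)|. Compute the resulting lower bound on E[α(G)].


E[|E(G)|] = C(122, 2)·p = 7381 · (1/732) = 121/12.
E[α(G)] ≥ n − E[|E(G)|] = 122 − 121/12 = 1343/12.
Numerically: ≈ 111.9167.
(This is only a lower bound; the true E[α(G)] may be larger.)

E[α(G)] ≥ 1343/12 ≈ 111.9167.


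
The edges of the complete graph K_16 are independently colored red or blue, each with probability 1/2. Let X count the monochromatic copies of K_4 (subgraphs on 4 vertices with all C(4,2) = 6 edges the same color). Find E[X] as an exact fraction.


Let X = Σ_S X_S over the C(16, 4) = 1820 subsets S of size 4, where X_S = 1 if the K_4 on S is monochromatic.
For a fixed S, the K_4 on S has C(4, 2) = 6 edges. P[all 6 edges red] = (1/2)^6, and likewise for blue, so P[monochromatic] = 2·(1/2)^6 = 2^{1 − 6} = 1/32.
By linearity: E[X] = C(16, 4) · 2^{1 − 6} = 1820 · 1/32 = 455/8.
Numerically: E[X] ≈ 56.875.

E[X] = C(16,4)·2^(1−C(4,2)) = 455/8 ≈ 56.875.


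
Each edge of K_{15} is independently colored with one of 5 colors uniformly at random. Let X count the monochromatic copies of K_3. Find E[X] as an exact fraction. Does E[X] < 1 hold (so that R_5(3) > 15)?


E[X] = C(15, 3) · 5^{1 − 3} = 455 · 5^{−2} = 455/25.
As a reduced fraction: E[X] = 91/5 ≈ 18.2000000.
Is E[X] < 1? NO.
Since E[X] ≥ 1, the first-moment bound is inconclusive at n = 15; it does NOT by itself certify R_5(3) > 15.

E[X] = 91/5 ≈ 18.2000000; E[X] ≥ 1; first-moment method inconclusive here.


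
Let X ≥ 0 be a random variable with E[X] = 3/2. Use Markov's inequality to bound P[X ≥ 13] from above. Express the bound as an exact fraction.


μ = E[X] = 3/2, a = 13.
Markov: P[X ≥ 13] ≤ μ/a = (3/2)/13 = 3/26.
Numerically: ≈ 0.1154.
(Since a = 13 > μ = 1.5000, the bound 3/26 is < 1 and informative.)

P[X ≥ 13] ≤ 3/26 ≈ 0.1154.


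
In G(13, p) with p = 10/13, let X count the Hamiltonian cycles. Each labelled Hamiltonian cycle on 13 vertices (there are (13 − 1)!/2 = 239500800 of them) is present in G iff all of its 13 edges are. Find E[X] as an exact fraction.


K_13 has (13 − 1)!/2 = 239500800 labelled Hamiltonian cycles.
For each such Hamiltonian cycle H, let X_H = 1 if all 13 edges of H are present in G. Then P[X_H = 1] = p^{13} = (10/13)^{13} = 10000000000000/302875106592253.
Summing the indicators: E[X] = Σ_H E[X_H] = 239500800 · p^{13} = 239500800 · 10000000000000/302875106592253 = 2395008000000000000000/302875106592253.
Numerically: E[X] ≈ 7.908e+06.

E[X] = 239500800 · (10/13)^{13} = 2395008000000000000000/302875106592253 ≈ 7.908e+06.


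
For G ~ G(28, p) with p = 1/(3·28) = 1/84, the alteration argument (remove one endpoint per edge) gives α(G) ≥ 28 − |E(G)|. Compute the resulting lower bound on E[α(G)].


E[|E(G)|] = C(28, 2)·p = 378 · (1/84) = 9/2.
E[α(G)] ≥ n − E[|E(G)|] = 28 − 9/2 = 47/2.
Numerically: ≈ 23.5000.
(This is only a lower bound; the true E[α(G)] may be larger.)

E[α(G)] ≥ 47/2 ≈ 23.5000.


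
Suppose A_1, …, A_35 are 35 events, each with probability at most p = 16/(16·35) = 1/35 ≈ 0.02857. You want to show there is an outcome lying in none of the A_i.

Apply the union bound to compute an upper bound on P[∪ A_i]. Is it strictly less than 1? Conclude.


Union bound: P[∪_{i=1}^{35} A_i] ≤ Σ_i P[A_i] ≤ 35·p = 35·(1/35) = 1.
Numerically: 1 ≈ 1.00000.
Is 1 < 1? NO.
Since the bound 1 is ≥ 1, the union bound is uninformative here; it does NOT by itself certify existence.

35·p = 1 ≈ 1.00000; existence NOT certified by the union bound.


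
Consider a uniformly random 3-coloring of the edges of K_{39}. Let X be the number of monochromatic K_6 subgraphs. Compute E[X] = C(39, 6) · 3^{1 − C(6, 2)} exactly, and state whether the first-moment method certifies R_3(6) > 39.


E[X] = C(39, 6) · 3^{1 − 15} = 3262623 · 3^{−14} = 3262623/4782969.
As a reduced fraction: E[X] = 1087541/1594323 ≈ 0.6821.
Is E[X] < 1? YES.
Since E[X] < 1, there exists a 3-coloring of K_{39} with no monochromatic K_6; hence R_3(6) > 39.

E[X] = 1087541/1594323 ≈ 0.6821; E[X] < 1, so R_3(6) > 39.


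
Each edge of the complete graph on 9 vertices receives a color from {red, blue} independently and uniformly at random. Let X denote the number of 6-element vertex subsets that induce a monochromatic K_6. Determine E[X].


Let X = Σ_S X_S over the C(9, 6) = 84 subsets S of size 6, where X_S = 1 if the K_6 on S is monochromatic.
For a fixed S, the K_6 on S has C(6, 2) = 15 edges. P[all 15 edges red] = (1/2)^15, and likewise for blue, so P[monochromatic] = 2·(1/2)^15 = 2^{1 − 15} = 1/16384.
By linearity of expectation: E[X] = C(9, 6) · 2^{1 − 15} = 84 · 1/16384 = 21/4096.
Numerically: E[X] ≈ 0.005127.

E[X] = C(9,6)·2^(1−C(6,2)) = 21/4096 ≈ 0.005127.


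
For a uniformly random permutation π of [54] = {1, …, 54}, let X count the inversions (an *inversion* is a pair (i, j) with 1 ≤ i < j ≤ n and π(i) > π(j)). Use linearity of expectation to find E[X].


Write X = Σ X_I over the C(54, 2) = 1431 pairs i < j, with X_I the indicator of one inversion.
There are 1431 indicators.
For each fixed pair i < j, the values π(i) and π(j) are two distinct elements of {1, …, 54} in uniformly random order; by symmetry P[π(i) > π(j)] = 1/2.
By linearity: E[X] = 1431 · (1/2) = C(54, 2) · (1/2) = 1431/2 = 1431/2 ≈ 715.50000.

E[X] = 1431/2 = 715.50000.


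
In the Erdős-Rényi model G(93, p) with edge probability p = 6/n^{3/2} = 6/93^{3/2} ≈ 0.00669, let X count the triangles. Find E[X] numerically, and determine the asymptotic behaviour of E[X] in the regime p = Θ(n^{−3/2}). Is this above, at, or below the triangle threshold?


Number of potential triangles: C(93, 3) = 129766.
Each occurs with probability p³ ≈ (0.00669)³ ≈ 2.9941978e-07.
By linearity: E[X] = C(93, 3)·p³ ≈ 129766 · 2.9941978e-07 ≈ 0.03885.
Since α = 3/2 > 1, p = c/n^{3/2} = o(1/n) is below the triangle threshold p ~ 1/n. Asymptotically E[X] ~ (c³/6)·n^{3(1−α)} = (6³/6)·n^{-1.5} → 0, so by Markov's inequality G has no triangles w.h.p.

E[X] ≈ 0.03885; in regime p = Θ(1/n^{3/2}) E[X] tends to 0 (below the triangle threshold p ~ 1/n).


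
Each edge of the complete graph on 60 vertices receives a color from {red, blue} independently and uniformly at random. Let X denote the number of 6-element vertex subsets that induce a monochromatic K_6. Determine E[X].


Let X = Σ_S X_S over the C(60, 6) = 50063860 subsets S of size 6, where X_S = 1 if the K_6 on S is monochromatic.
For a fixed S, the K_6 on S has C(6, 2) = 15 edges. P[all 15 edges red] = (1/2)^15, and likewise for blue, so P[monochromatic] = 2·(1/2)^15 = 2^{1 − 15} = 1/16384.
By linearity of expectation: E[X] = C(60, 6) · 2^{1 − 15} = 50063860 · 1/16384 = 12515965/4096.
Numerically: E[X] ≈ 3055.65552.

E[X] = C(60,6)·2^(1−C(6,2)) = 12515965/4096 ≈ 3055.65552.


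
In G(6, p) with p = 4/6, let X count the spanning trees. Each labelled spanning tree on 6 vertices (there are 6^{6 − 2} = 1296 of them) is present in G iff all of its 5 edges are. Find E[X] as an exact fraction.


K_6 has 6^{6 − 2} = 1296 labelled spanning trees.
For each such spanning tree H, let X_H = 1 if all 5 edges of H are present in G. Then P[X_H = 1] = p^{5} = (2/3)^{5} = 32/243.
Summing the indicators: E[X] = Σ_H E[X_H] = 1296 · p^{5} = 1296 · 32/243 = 512/3.
Numerically: E[X] ≈ 170.667.

E[X] = 1296 · (2/3)^{5} = 512/3 ≈ 170.667.


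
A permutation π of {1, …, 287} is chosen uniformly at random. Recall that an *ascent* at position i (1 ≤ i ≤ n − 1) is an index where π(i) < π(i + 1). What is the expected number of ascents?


Write X = Σ X_I over i = 1, …, 286, with X_I the indicator of one ascent.
There are 286 indicators.
For each fixed i, the pair (π(i), π(i+1)) is a uniformly random ordered pair of distinct values from {1, …, 287}; by symmetry P[π(i) < π(i+1)] = 1/2.
By linearity: E[X] = 286 · (1/2) = (287 − 1) · (1/2) = 143 ≈ 143.000000.

E[X] = 143 = 143.000000.


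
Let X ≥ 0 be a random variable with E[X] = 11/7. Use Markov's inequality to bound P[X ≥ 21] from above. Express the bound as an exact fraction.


μ = E[X] = 11/7, a = 21.
Markov: P[X ≥ 21] ≤ μ/a = (11/7)/21 = 11/147.
Numerically: ≈ 0.0748.
(Since a = 21 > μ = 1.5714, the bound 11/147 is < 1 and informative.)

P[X ≥ 21] ≤ 11/147 ≈ 0.0748.


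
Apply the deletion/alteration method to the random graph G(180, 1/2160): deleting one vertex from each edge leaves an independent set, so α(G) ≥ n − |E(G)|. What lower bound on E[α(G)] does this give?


E[|E(G)|] = C(180, 2)·p = 16110 · (1/2160) = 179/24.
E[α(G)] ≥ n − E[|E(G)|] = 180 − 179/24 = 4141/24.
Numerically: ≈ 172.541667.
(This is only a lower bound; the true E[α(G)] may be larger.)

E[α(G)] ≥ 4141/24 ≈ 172.541667.


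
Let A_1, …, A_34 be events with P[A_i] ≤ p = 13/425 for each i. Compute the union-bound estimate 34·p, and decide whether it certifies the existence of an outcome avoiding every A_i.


Union bound: P[∪_{i=1}^{34} A_i] ≤ Σ_i P[A_i] ≤ 34·p = 34·(13/425) = 26/25.
Numerically: 26/25 ≈ 1.0400.
Is 26/25 < 1? NO.
Since the bound 26/25 is ≥ 1, the union bound is uninformative here; it does NOT by itself certify existence.

34·p = 26/25 ≈ 1.0400; existence NOT certified by the union bound.


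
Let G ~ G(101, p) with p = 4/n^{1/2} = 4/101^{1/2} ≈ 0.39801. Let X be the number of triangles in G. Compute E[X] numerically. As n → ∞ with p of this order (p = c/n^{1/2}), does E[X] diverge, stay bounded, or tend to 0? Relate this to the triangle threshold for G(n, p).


Number of potential triangles: C(101, 3) = 166650.
Each occurs with probability p³ ≈ (0.39801)³ ≈ 6.3051862e-02.
By linearity: E[X] = C(101, 3)·p³ ≈ 166650 · 6.3051862e-02 ≈ 10507.59273.
Since α = 1/2 < 1, p = c/n^{1/2} ≫ 1/n is above the triangle threshold p ~ 1/n. Asymptotically E[X] ~ (c³/6)·n^{3(1−α)} = (4³/6)·n^{1.5} → ∞; triangles are abundant w.h.p.

E[X] ≈ 10507.59273; in regime p = Θ(1/n^{1/2}) E[X] diverges (above the triangle threshold p ~ 1/n).


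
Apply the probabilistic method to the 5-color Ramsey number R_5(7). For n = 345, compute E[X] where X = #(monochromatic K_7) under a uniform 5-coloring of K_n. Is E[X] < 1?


E[X] = C(345, 7) · 5^{1 − 21} = 108567596033820 · 5^{−20} = 108567596033820/95367431640625.
As a reduced fraction: E[X] = 21713519206764/19073486328125 ≈ 1.1384.
Is E[X] < 1? NO.
Since E[X] ≥ 1, the first-moment bound is inconclusive at n = 345; it does NOT by itself certify R_5(7) > 345.

E[X] = 21713519206764/19073486328125 ≈ 1.1384; E[X] ≥ 1; first-moment method inconclusive here.


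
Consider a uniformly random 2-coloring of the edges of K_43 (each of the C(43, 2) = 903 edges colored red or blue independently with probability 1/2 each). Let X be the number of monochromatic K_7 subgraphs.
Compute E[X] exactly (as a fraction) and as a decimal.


Let X = Σ_S X_S over the C(43, 7) = 32224114 subsets S of size 7, where X_S = 1 if the K_7 on S is monochromatic.
For a fixed S, the K_7 on S has C(7, 2) = 21 edges. P[all 21 edges red] = (1/2)^21, and likewise for blue, so P[monochromatic] = 2·(1/2)^21 = 2^{1 − 21} = 1/1048576.
By linearity of expectation: E[X] = C(43, 7) · 2^{1 − 21} = 32224114 · 1/1048576 = 16112057/524288.
Numerically: E[X] ≈ 30.731.

E[X] = C(43,7)·2^(1−C(7,2)) = 16112057/524288 ≈ 30.731.


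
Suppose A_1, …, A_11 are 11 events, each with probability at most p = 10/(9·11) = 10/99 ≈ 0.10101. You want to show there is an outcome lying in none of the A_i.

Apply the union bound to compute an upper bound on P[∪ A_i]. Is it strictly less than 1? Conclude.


Union bound: P[∪_{i=1}^{11} A_i] ≤ Σ_i P[A_i] ≤ 11·p = 11·(10/99) = 10/9.
Numerically: 10/9 ≈ 1.11111.
Is 10/9 < 1? NO.
Since the bound 10/9 is ≥ 1, the union bound is uninformative here; it does NOT by itself certify existence.

11·p = 10/9 ≈ 1.11111; existence NOT certified by the union bound.


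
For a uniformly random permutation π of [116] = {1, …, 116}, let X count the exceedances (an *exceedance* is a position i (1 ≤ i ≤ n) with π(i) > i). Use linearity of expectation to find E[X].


Write X = Σ_{i=1}^{116} X_i, where X_i = 1_{π(i) > i}.
For each fixed i, π(i) is uniform over {1, …, 116} (marginal of a uniform permutation), so P[π(i) > i] = (n − i)/n. Summing: Σ_{i=1}^{116} (n − i)/n = (0 + 1 + … + 115)/116 = 116(116 − 1)/(2·116) = (116 − 1)/2.
Hence E[X] = Σ_{i=1}^{116} (116 − i)/116 = 115/2 ≈ 57.50000.

E[X] = 115/2 = 57.50000.


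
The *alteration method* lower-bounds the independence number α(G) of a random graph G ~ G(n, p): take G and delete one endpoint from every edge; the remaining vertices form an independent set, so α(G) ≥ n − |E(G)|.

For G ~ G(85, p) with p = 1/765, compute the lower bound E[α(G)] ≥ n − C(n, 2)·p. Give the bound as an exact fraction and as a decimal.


E[|E(G)|] = C(85, 2)·p = 3570 · (1/765) = 14/3.
E[α(G)] ≥ n − E[|E(G)|] = 85 − 14/3 = 241/3.
Numerically: ≈ 80.33333.
(This is only a lower bound; the true E[α(G)] may be larger.)

E[α(G)] ≥ 241/3 ≈ 80.33333.


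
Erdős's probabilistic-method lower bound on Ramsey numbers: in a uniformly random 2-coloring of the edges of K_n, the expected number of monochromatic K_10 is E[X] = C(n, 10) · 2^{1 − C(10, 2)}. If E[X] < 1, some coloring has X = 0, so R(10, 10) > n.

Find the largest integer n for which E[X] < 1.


We need C(n, 10) · 2^{1 − 45} < 1, i.e. C(n, 10) < 2^{45 − 1} = 17592186044416.
Check values of n near the boundary:
  n = 99: C(99, 10) = 15579278510796; 15579278510796 < 17592186044416? YES
  n = 100: C(100, 10) = 17310309456440; 17310309456440 < 17592186044416? YES
  n = 101: C(101, 10) = 19212541264840; 19212541264840 < 17592186044416? NO
The largest n with C(n, 10) < 17592186044416 is n = 100 (where E[X] = 2163788682055/2199023255552 ≈ 0.984). Hence R(10, 10) > 100, i.e. R(10, 10) ≥ 101.

Largest n = 100; hence R(10, 10) > 100.


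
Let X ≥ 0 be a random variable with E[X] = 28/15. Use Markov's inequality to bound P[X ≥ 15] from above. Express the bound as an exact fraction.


μ = E[X] = 28/15, a = 15.
Markov: P[X ≥ 15] ≤ μ/a = (28/15)/15 = 28/225.
Numerically: ≈ 0.1244.
(Since a = 15 > μ = 1.8667, the bound 28/225 is < 1 and informative.)

P[X ≥ 15] ≤ 28/225 ≈ 0.1244.


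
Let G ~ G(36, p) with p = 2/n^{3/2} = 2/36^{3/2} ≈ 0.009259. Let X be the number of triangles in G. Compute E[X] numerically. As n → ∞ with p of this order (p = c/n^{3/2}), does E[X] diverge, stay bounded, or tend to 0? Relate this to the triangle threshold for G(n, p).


Number of potential triangles: C(36, 3) = 7140.
Each occurs with probability p³ ≈ (0.009259)³ ≈ 7.938322e-07.
By linearity: E[X] = C(36, 3)·p³ ≈ 7140 · 7.938322e-07 ≈ 0.0057.
Since α = 3/2 > 1, p = c/n^{3/2} = o(1/n) is below the triangle threshold p ~ 1/n. Asymptotically E[X] ~ (c³/6)·n^{3(1−α)} = (2³/6)·n^{-1.5} → 0, so by Markov's inequality G has no triangles w.h.p.

E[X] ≈ 0.0057; in regime p = Θ(1/n^{3/2}) E[X] tends to 0 (below the triangle threshold p ~ 1/n).


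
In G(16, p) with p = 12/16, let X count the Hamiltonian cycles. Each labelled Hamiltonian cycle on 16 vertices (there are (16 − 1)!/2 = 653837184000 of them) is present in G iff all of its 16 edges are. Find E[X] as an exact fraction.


K_16 has (16 − 1)!/2 = 653837184000 labelled Hamiltonian cycles.
For each such Hamiltonian cycle H, let X_H = 1 if all 16 edges of H are present in G. Then P[X_H = 1] = p^{16} = (3/4)^{16} = 43046721/4294967296.
By linearity: E[X] = Σ_H E[X_H] = 653837184000 · p^{16} = 653837184000 · 43046721/4294967296 = 27485885585032875/4194304.
Numerically: E[X] ≈ 6.553e+09.

E[X] = 653837184000 · (3/4)^{16} = 27485885585032875/4194304 ≈ 6.553e+09.


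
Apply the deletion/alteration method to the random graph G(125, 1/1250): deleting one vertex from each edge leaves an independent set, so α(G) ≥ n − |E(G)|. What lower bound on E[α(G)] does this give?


E[|E(G)|] = C(125, 2)·p = 7750 · (1/1250) = 31/5.
E[α(G)] ≥ n − E[|E(G)|] = 125 − 31/5 = 594/5.
Numerically: ≈ 118.80000.
(This is only a lower bound; the true E[α(G)] may be larger.)

E[α(G)] ≥ 594/5 ≈ 118.80000.


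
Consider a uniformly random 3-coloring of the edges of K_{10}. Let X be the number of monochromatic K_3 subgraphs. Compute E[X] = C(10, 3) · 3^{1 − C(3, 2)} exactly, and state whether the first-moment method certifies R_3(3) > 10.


E[X] = C(10, 3) · 3^{1 − 3} = 120 · 3^{−2} = 120/9.
As a reduced fraction: E[X] = 40/3 ≈ 13.333.
Is E[X] < 1? NO.
Since E[X] ≥ 1, the first-moment bound is inconclusive at n = 10; it does NOT by itself certify R_3(3) > 10.

E[X] = 40/3 ≈ 13.333; E[X] ≥ 1; first-moment method inconclusive here.


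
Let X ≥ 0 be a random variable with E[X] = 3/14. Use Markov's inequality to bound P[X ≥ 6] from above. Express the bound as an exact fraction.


μ = E[X] = 3/14, a = 6.
Markov: P[X ≥ 6] ≤ μ/a = (3/14)/6 = 1/28.
Numerically: ≈ 0.036.
(Since a = 6 > μ = 0.214, the bound 1/28 is < 1 and informative.)

P[X ≥ 6] ≤ 1/28 ≈ 0.036.


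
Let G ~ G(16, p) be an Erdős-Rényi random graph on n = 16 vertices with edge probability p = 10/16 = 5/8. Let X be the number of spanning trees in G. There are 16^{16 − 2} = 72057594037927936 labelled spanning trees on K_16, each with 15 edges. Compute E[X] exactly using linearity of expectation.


K_16 has 16^{16 − 2} = 72057594037927936 labelled spanning trees.
For each such spanning tree H, let X_H = 1 if all 15 edges of H are present in G. Then P[X_H = 1] = p^{15} = (5/8)^{15} = 30517578125/35184372088832.
Summing the indicators: E[X] = Σ_H E[X_H] = 72057594037927936 · p^{15} = 72057594037927936 · 30517578125/35184372088832 = 62500000000000.
Numerically: E[X] ≈ 6.25e+13.

E[X] = 72057594037927936 · (5/8)^{15} = 62500000000000 ≈ 6.25e+13.


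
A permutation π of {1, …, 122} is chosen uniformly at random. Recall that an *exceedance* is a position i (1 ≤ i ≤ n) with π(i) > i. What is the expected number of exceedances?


Write X = Σ_{i=1}^{122} X_i, where X_i = 1_{π(i) > i}.
For each fixed i, π(i) is uniform over {1, …, 122} (marginal of a uniform permutation), so P[π(i) > i] = (n − i)/n. Summing: Σ_{i=1}^{122} (n − i)/n = (0 + 1 + … + 121)/122 = 122(122 − 1)/(2·122) = (122 − 1)/2.
Hence E[X] = Σ_{i=1}^{122} (122 − i)/122 = 121/2 ≈ 60.500000.

E[X] = 121/2 = 60.500000.


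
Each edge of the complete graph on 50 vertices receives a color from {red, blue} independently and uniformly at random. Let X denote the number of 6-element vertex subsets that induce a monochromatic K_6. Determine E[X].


Let X = Σ_S X_S over the C(50, 6) = 15890700 subsets S of size 6, where X_S = 1 if the K_6 on S is monochromatic.
For a fixed S, the K_6 on S has C(6, 2) = 15 edges. P[all 15 edges red] = (1/2)^15, and likewise for blue, so P[monochromatic] = 2·(1/2)^15 = 2^{1 − 15} = 1/16384.
By linearity: E[X] = C(50, 6) · 2^{1 − 15} = 15890700 · 1/16384 = 3972675/4096.
Numerically: E[X] ≈ 969.891.

E[X] = C(50,6)·2^(1−C(6,2)) = 3972675/4096 ≈ 969.891.


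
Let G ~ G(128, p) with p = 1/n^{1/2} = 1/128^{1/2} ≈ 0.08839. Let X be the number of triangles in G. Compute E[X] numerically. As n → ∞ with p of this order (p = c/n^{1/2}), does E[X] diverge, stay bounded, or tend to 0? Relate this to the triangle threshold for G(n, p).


Number of potential triangles: C(128, 3) = 341376.
Each occurs with probability p³ ≈ (0.08839)³ ≈ 6.905340e-04.
By linearity: E[X] = C(128, 3)·p³ ≈ 341376 · 6.905340e-04 ≈ 235.7317.
Since α = 1/2 < 1, p = c/n^{1/2} ≫ 1/n is above the triangle threshold p ~ 1/n. Asymptotically E[X] ~ (c³/6)·n^{3(1−α)} = (1³/6)·n^{1.5} → ∞; triangles are abundant w.h.p.

E[X] ≈ 235.7317; in regime p = Θ(1/n^{1/2}) E[X] diverges (above the triangle threshold p ~ 1/n).


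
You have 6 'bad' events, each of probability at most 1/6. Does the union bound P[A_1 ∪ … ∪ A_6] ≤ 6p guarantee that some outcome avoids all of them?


Union bound: P[∪_{i=1}^{6} A_i] ≤ Σ_i P[A_i] ≤ 6·p = 6·(1/6) = 1.
Numerically: 1 ≈ 1.000000.
Is 1 < 1? NO.
Since the bound 1 is ≥ 1, the union bound is uninformative here; it does NOT by itself certify existence.

6·p = 1 ≈ 1.000000; existence NOT certified by the union bound.


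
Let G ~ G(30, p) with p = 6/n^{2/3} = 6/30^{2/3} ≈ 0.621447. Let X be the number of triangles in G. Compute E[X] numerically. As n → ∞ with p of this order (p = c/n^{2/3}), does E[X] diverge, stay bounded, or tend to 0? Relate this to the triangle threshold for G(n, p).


Number of potential triangles: C(30, 3) = 4060.
Each occurs with probability p³ ≈ (0.621447)³ ≈ 2.40000000e-01.
By linearity: E[X] = C(30, 3)·p³ ≈ 4060 · 2.40000000e-01 ≈ 974.400000.
Since α = 2/3 < 1, p = c/n^{2/3} ≫ 1/n is above the triangle threshold p ~ 1/n. Asymptotically E[X] ~ (c³/6)·n^{3(1−α)} = (6³/6)·n^{1} → ∞; triangles are abundant w.h.p.

E[X] ≈ 974.400000; in regime p = Θ(1/n^{2/3}) E[X] diverges (above the triangle threshold p ~ 1/n).


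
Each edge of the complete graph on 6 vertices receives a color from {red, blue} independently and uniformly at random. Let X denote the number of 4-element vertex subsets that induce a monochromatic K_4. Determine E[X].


Let X = Σ_S X_S over the C(6, 4) = 15 subsets S of size 4, where X_S = 1 if the K_4 on S is monochromatic.
For a fixed S, the K_4 on S has C(4, 2) = 6 edges. P[all 6 edges red] = (1/2)^6, and likewise for blue, so P[monochromatic] = 2·(1/2)^6 = 2^{1 − 6} = 1/32.
By linearity: E[X] = C(6, 4) · 2^{1 − 6} = 15 · 1/32 = 15/32.
Numerically: E[X] ≈ 0.4688.

E[X] = C(6,4)·2^(1−C(4,2)) = 15/32 ≈ 0.4688.


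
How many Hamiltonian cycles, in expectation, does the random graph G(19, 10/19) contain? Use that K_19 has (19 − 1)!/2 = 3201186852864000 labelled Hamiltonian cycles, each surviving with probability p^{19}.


K_19 has (19 − 1)!/2 = 3201186852864000 labelled Hamiltonian cycles.
For each such Hamiltonian cycle H, let X_H = 1 if all 19 edges of H are present in G. Then P[X_H = 1] = p^{19} = (10/19)^{19} = 10000000000000000000/1978419655660313589123979.
Summing the indicators: E[X] = Σ_H E[X_H] = 3201186852864000 · p^{19} = 3201186852864000 · 10000000000000000000/1978419655660313589123979 = 32011868528640000000000000000000000/1978419655660313589123979.
Numerically: E[X] ≈ 1.62e+10.

E[X] = 3201186852864000 · (10/19)^{19} = 32011868528640000000000000000000000/1978419655660313589123979 ≈ 1.62e+10.


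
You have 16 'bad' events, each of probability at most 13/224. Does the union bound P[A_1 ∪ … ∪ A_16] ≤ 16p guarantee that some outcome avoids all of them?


Union bound: P[∪_{i=1}^{16} A_i] ≤ Σ_i P[A_i] ≤ 16·p = 16·(13/224) = 13/14.
Numerically: 13/14 ≈ 0.92857.
Is 13/14 < 1? YES.
Since P[∪ A_i] ≤ 13/14 < 1, the complement has P[∩ A_i^c] ≥ 1 − 13/14 = 1/14 > 0, so some outcome avoids every A_i.

16·p = 13/14 ≈ 0.92857; existence CERTIFIED by the union bound.


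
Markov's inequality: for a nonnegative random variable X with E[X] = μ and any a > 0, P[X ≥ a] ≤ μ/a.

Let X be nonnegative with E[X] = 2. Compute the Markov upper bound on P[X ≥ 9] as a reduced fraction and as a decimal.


μ = E[X] = 2, a = 9.
Markov: P[X ≥ 9] ≤ μ/a = (2)/9 = 2/9.
Numerically: ≈ 0.22222.
(Since a = 9 > μ = 2.00000, the bound 2/9 is < 1 and informative.)

P[X ≥ 9] ≤ 2/9 ≈ 0.22222.


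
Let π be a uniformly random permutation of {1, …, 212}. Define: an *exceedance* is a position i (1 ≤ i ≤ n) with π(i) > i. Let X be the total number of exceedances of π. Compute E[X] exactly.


Write X = Σ_{i=1}^{212} X_i, where X_i = 1_{π(i) > i}.
For each fixed i, π(i) is uniform over {1, …, 212} (marginal of a uniform permutation), so P[π(i) > i] = (n − i)/n. Summing: Σ_{i=1}^{212} (n − i)/n = (0 + 1 + … + 211)/212 = 212(212 − 1)/(2·212) = (212 − 1)/2.
Hence E[X] = Σ_{i=1}^{212} (212 − i)/212 = 211/2 ≈ 105.50000.

E[X] = 211/2 = 105.50000.


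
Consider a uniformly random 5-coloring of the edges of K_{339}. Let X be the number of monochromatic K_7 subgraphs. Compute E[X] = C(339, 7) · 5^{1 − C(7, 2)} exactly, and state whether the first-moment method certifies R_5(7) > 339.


E[X] = C(339, 7) · 5^{1 − 21} = 95915887062372 · 5^{−20} = 95915887062372/95367431640625.
As a reduced fraction: E[X] = 95915887062372/95367431640625 ≈ 1.0058.
Is E[X] < 1? NO.
Since E[X] ≥ 1, the first-moment bound is inconclusive at n = 339; it does NOT by itself certify R_5(7) > 339.

E[X] = 95915887062372/95367431640625 ≈ 1.0058; E[X] ≥ 1; first-moment method inconclusive here.


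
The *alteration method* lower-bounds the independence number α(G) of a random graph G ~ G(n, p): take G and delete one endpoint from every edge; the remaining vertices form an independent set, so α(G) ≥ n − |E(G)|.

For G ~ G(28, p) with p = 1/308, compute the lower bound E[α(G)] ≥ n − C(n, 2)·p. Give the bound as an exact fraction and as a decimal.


E[|E(G)|] = C(28, 2)·p = 378 · (1/308) = 27/22.
E[α(G)] ≥ n − E[|E(G)|] = 28 − 27/22 = 589/22.
Numerically: ≈ 26.772727.
(This is only a lower bound; the true E[α(G)] may be larger.)

E[α(G)] ≥ 589/22 ≈ 26.772727.


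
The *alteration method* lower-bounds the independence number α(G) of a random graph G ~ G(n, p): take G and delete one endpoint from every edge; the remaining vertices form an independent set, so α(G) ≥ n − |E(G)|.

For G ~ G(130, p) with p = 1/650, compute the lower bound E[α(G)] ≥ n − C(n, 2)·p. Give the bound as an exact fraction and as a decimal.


E[|E(G)|] = C(130, 2)·p = 8385 · (1/650) = 129/10.
E[α(G)] ≥ n − E[|E(G)|] = 130 − 129/10 = 1171/10.
Numerically: ≈ 117.10000.
(This is only a lower bound; the true E[α(G)] may be larger.)

E[α(G)] ≥ 1171/10 ≈ 117.10000.


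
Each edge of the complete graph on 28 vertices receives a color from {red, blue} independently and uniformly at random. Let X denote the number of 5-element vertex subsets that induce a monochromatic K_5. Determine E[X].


Let X = Σ_S X_S over the C(28, 5) = 98280 subsets S of size 5, where X_S = 1 if the K_5 on S is monochromatic.
For a fixed S, the K_5 on S has C(5, 2) = 10 edges. P[all 10 edges red] = (1/2)^10, and likewise for blue, so P[monochromatic] = 2·(1/2)^10 = 2^{1 − 10} = 1/512.
By linearity of expectation: E[X] = C(28, 5) · 2^{1 − 10} = 98280 · 1/512 = 12285/64.
Numerically: E[X] ≈ 191.95312.

E[X] = C(28,5)·2^(1−C(5,2)) = 12285/64 ≈ 191.95312.


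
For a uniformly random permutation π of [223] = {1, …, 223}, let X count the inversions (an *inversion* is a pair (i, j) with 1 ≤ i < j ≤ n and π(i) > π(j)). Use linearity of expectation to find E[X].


Write X = Σ X_I over the C(223, 2) = 24753 pairs i < j, with X_I the indicator of one inversion.
There are 24753 indicators.
For each fixed pair i < j, the values π(i) and π(j) are two distinct elements of {1, …, 223} in uniformly random order; by symmetry P[π(i) > π(j)] = 1/2.
By linearity: E[X] = 24753 · (1/2) = C(223, 2) · (1/2) = 24753/2 = 24753/2 ≈ 12376.500000.

E[X] = 24753/2 = 12376.500000.


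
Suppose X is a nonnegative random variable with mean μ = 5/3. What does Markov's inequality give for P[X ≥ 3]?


μ = E[X] = 5/3, a = 3.
Markov: P[X ≥ 3] ≤ μ/a = (5/3)/3 = 5/9.
Numerically: ≈ 0.556.
(Since a = 3 > μ = 1.667, the bound 5/9 is < 1 and informative.)

P[X ≥ 3] ≤ 5/9 ≈ 0.556.


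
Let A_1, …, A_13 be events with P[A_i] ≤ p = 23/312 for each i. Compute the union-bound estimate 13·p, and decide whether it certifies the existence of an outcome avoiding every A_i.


Union bound: P[∪_{i=1}^{13} A_i] ≤ Σ_i P[A_i] ≤ 13·p = 13·(23/312) = 23/24.
Numerically: 23/24 ≈ 0.9583333.
Is 23/24 < 1? YES.
Since P[∪ A_i] ≤ 23/24 < 1, the complement has P[∩ A_i^c] ≥ 1 − 23/24 = 1/24 > 0, so some outcome avoids every A_i.

13·p = 23/24 ≈ 0.9583333; existence CERTIFIED by the union bound.


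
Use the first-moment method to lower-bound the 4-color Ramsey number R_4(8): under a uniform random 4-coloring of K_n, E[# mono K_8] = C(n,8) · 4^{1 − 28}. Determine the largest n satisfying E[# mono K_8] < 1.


We need C(n, 8) · 4^{1 − 28} < 1, i.e. C(n, 8) < 4^{28 − 1} = 18014398509481984.
Check values of n near the boundary:
  n = 406: C(406, 8) = 17082453897995850; 17082453897995850 < 18014398509481984? YES
  n = 407: C(407, 8) = 17424959239309050; 17424959239309050 < 18014398509481984? YES
  n = 408: C(408, 8) = 17773458424095231; 17773458424095231 < 18014398509481984? YES
  n = 409: C(409, 8) = 18128041135797879; 18128041135797879 < 18014398509481984? NO
  n = 410: C(410, 8) = 18488798173326195; 18488798173326195 < 18014398509481984? NO
The largest n with C(n, 8) < 18014398509481984 is n = 408 (where E[X] = 17773458424095231/18014398509481984 ≈ 0.98663). Hence R_4(8) > 408, i.e. R_4(8) ≥ 409.

Largest n = 408; hence R_4(8) > 408.


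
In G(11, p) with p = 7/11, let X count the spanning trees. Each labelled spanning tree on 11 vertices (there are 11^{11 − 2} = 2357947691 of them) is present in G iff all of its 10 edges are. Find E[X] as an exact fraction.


K_11 has 11^{11 − 2} = 2357947691 labelled spanning trees.
For each such spanning tree H, let X_H = 1 if all 10 edges of H are present in G. Then P[X_H = 1] = p^{10} = (7/11)^{10} = 282475249/25937424601.
By linearity: E[X] = Σ_H E[X_H] = 2357947691 · p^{10} = 2357947691 · 282475249/25937424601 = 282475249/11.
Numerically: E[X] ≈ 2.56796e+07.

E[X] = 2357947691 · (7/11)^{10} = 282475249/11 ≈ 2.56796e+07.


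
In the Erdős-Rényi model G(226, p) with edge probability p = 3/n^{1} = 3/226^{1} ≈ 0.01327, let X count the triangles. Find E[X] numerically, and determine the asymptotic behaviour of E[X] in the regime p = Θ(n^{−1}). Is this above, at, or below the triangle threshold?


Number of potential triangles: C(226, 3) = 1898400.
Each occurs with probability p³ ≈ (0.01327)³ ≈ 2.339044e-06.
By linearity: E[X] = C(226, 3)·p³ ≈ 1898400 · 2.339044e-06 ≈ 4.4404.
Here α = 1, so p = 3/n is exactly at the triangle threshold p ~ 1/n. Asymptotically E[X] → c³/6 = 3³/6 = 9/2 ≈ 4.5000, a bounded constant. In this regime the triangle count is asymptotically Poisson(c³/6).

E[X] ≈ 4.4404; in regime p = Θ(1/n^{1}) E[X] stays bounded (at the triangle threshold p ~ 1/n).


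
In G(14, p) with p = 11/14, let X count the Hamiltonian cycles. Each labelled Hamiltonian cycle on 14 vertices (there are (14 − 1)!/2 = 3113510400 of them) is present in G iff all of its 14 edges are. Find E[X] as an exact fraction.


K_14 has (14 − 1)!/2 = 3113510400 labelled Hamiltonian cycles.
For each such Hamiltonian cycle H, let X_H = 1 if all 14 edges of H are present in G. Then P[X_H = 1] = p^{14} = (11/14)^{14} = 379749833583241/11112006825558016.
By linearity: E[X] = Σ_H E[X_H] = 3113510400 · p^{14} = 3113510400 · 379749833583241/11112006825558016 = 329898174179601037725/3100448333024.
Numerically: E[X] ≈ 1.06403e+08.

E[X] = 3113510400 · (11/14)^{14} = 329898174179601037725/3100448333024 ≈ 1.06403e+08.
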